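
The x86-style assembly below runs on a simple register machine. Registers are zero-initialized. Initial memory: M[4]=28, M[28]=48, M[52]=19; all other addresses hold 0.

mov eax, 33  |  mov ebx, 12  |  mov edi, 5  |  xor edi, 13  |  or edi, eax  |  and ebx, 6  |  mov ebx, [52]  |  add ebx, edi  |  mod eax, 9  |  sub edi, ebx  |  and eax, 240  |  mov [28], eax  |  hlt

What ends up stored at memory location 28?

mov eax, 33 → eax=33
mov ebx, 12 → ebx=12
mov edi, 5 → edi=5
xor edi, 13 → edi=5^13=8
or edi, eax → edi=8|33=41
and ebx, 6 → ebx=12&6=4
mov ebx, [52] → ebx=M[52]=19
add ebx, edi → ebx=19+41=60
mod eax, 9 → eax=33%9=6
sub edi, ebx → edi=41-60=-19
and eax, 240 → eax=6&240=0
mov [28], eax → M[28]=0
halt.

0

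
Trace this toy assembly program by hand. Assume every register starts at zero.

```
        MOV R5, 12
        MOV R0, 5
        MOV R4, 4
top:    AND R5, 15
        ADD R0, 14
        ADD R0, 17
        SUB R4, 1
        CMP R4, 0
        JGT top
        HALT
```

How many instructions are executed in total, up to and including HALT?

MOV R5, 12 → R5=12
MOV R0, 5 → R0=5
MOV R4, 4 → R4=4
AND R5, 15 → R5=12&15=12
ADD R0, 14 → R0=5+14=19
ADD R0, 17 → R0=19+17=36
SUB R4, 1 → R4=4-1=3
CMP R4, 0  (cmp 3,0)
JGT top: taken
AND R5, 15 → R5=12&15=12
ADD R0, 14 → R0=36+14=50
ADD R0, 17 → R0=50+17=67
SUB R4, 1 → R4=3-1=2
CMP R4, 0  (cmp 2,0)
JGT top: taken
AND R5, 15 → R5=12&15=12
ADD R0, 14 → R0=67+14=81
ADD R0, 17 → R0=81+17=98
SUB R4, 1 → R4=2-1=1
CMP R4, 0  (cmp 1,0)
JGT top: taken
AND R5, 15 → R5=12&15=12
ADD R0, 14 → R0=98+14=112
ADD R0, 17 → R0=112+17=129
SUB R4, 1 → R4=1-1=0
CMP R4, 0  (cmp 0,0)
JGT top: not taken
halt.
Total executed instructions: 28.

28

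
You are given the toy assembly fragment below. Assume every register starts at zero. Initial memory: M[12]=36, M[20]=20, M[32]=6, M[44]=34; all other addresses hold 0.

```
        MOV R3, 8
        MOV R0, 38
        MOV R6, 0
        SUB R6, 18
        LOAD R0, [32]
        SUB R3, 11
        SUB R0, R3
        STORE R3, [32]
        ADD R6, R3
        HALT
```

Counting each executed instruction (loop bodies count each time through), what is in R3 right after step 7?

-3

R3=8
R0=38
R6=0
R6=0-18=-18
R0=M[32]=6
R3=8-11=-3
R0=6-(-3)=9
After step 7: R3 = -3.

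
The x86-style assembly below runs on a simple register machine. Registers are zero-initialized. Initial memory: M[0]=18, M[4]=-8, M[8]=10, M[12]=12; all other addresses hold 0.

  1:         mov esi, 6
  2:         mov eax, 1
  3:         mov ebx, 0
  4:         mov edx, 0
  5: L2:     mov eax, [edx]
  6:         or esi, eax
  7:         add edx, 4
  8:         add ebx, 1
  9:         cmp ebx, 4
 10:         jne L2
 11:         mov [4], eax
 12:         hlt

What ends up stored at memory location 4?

12

mov esi, 6 → esi=6
mov eax, 1 → eax=1
mov ebx, 0 → ebx=0
mov edx, 0 → edx=0
mov eax, [edx] → eax=M[0]=18
or esi, eax → esi=6|18=22
add edx, 4 → edx=0+4=4
add ebx, 1 → ebx=0+1=1
cmp ebx, 4  (cmp 1,4)
jne L2: taken
mov eax, [edx] → eax=M[4]=-8
or esi, eax → esi=22|(-8)=-2
add edx, 4 → edx=4+4=8
add ebx, 1 → ebx=1+1=2
cmp ebx, 4  (cmp 2,4)
jne L2: taken
mov eax, [edx] → eax=M[8]=10
or esi, eax → esi=(-2)|10=-2
add edx, 4 → edx=8+4=12
add ebx, 1 → ebx=2+1=3
cmp ebx, 4  (cmp 3,4)
jne L2: taken
mov eax, [edx] → eax=M[12]=12
or esi, eax → esi=(-2)|12=-2
add edx, 4 → edx=12+4=16
add ebx, 1 → ebx=3+1=4
cmp ebx, 4  (cmp 4,4)
jne L2: not taken
mov [4], eax → M[4]=12
halt.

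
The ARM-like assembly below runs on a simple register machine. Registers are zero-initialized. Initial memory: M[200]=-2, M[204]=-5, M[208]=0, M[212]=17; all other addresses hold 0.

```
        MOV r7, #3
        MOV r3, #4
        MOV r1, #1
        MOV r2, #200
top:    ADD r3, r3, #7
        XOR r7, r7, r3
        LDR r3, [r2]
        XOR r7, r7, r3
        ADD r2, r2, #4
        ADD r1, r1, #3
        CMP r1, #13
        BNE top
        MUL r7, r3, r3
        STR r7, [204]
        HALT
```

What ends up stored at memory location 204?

r7=3
r3=4
r1=1
r2=200
r3=4+7=11
r7=3^11=8
r3=M[200]=-2
r7=8^(-2)=-10
r2=200+4=204
r1=1+3=4
CMP r1, #13  (cmp 4,13)
BNE top: taken
r3=(-2)+7=5
r7=(-10)^5=-13
r3=M[204]=-5
r7=(-13)^(-5)=8
r2=204+4=208
r1=4+3=7
CMP r1, #13  (cmp 7,13)
BNE top: taken
r3=(-5)+7=2
r7=8^2=10
r3=M[208]=0
r7=10^0=10
r2=208+4=212
r1=7+3=10
CMP r1, #13  (cmp 10,13)
BNE top: taken
r3=0+7=7
r7=10^7=13
r3=M[212]=17
r7=13^17=28
r2=212+4=216
r1=10+3=13
CMP r1, #13  (cmp 13,13)
BNE top: not taken
r7=17*17=289
STR r7, [204] → M[204]=289
halt.

289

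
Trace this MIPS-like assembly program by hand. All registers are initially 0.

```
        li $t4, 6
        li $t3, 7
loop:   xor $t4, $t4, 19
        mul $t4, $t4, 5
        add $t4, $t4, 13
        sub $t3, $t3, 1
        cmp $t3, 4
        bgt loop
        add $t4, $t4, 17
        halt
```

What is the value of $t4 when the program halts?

2695

li $t4, 6 → $t4=6
li $t3, 7 → $t3=7
xor $t4, $t4, 19 → $t4=6^19=21
mul $t4, $t4, 5 → $t4=21*5=105
add $t4, $t4, 13 → $t4=105+13=118
sub $t3, $t3, 1 → $t3=7-1=6
cmp $t3, 4  (cmp 6,4)
bgt loop: taken
xor $t4, $t4, 19 → $t4=118^19=101
mul $t4, $t4, 5 → $t4=101*5=505
add $t4, $t4, 13 → $t4=505+13=518
sub $t3, $t3, 1 → $t3=6-1=5
cmp $t3, 4  (cmp 5,4)
bgt loop: taken
xor $t4, $t4, 19 → $t4=518^19=533
mul $t4, $t4, 5 → $t4=533*5=2665
add $t4, $t4, 13 → $t4=2665+13=2678
sub $t3, $t3, 1 → $t3=5-1=4
cmp $t3, 4  (cmp 4,4)
bgt loop: not taken
add $t4, $t4, 17 → $t4=2678+17=2695
halt.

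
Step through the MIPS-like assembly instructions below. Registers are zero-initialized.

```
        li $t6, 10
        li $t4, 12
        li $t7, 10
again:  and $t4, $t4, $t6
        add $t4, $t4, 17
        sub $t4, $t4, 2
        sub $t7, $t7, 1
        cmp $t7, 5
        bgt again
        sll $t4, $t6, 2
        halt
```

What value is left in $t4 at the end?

li $t6, 10 → $t6=10
li $t4, 12 → $t4=12
li $t7, 10 → $t7=10
and $t4, $t4, $t6 → $t4=12&10=8
add $t4, $t4, 17 → $t4=8+17=25
sub $t4, $t4, 2 → $t4=25-2=23
sub $t7, $t7, 1 → $t7=10-1=9
cmp $t7, 5  (cmp 9,5)
bgt again: taken
and $t4, $t4, $t6 → $t4=23&10=2
add $t4, $t4, 17 → $t4=2+17=19
sub $t4, $t4, 2 → $t4=19-2=17
sub $t7, $t7, 1 → $t7=9-1=8
cmp $t7, 5  (cmp 8,5)
bgt again: taken
and $t4, $t4, $t6 → $t4=17&10=0
add $t4, $t4, 17 → $t4=0+17=17
sub $t4, $t4, 2 → $t4=17-2=15
sub $t7, $t7, 1 → $t7=8-1=7
cmp $t7, 5  (cmp 7,5)
bgt again: taken
and $t4, $t4, $t6 → $t4=15&10=10
add $t4, $t4, 17 → $t4=10+17=27
sub $t4, $t4, 2 → $t4=27-2=25
sub $t7, $t7, 1 → $t7=7-1=6
cmp $t7, 5  (cmp 6,5)
bgt again: taken
and $t4, $t4, $t6 → $t4=25&10=8
add $t4, $t4, 17 → $t4=8+17=25
sub $t4, $t4, 2 → $t4=25-2=23
sub $t7, $t7, 1 → $t7=6-1=5
cmp $t7, 5  (cmp 5,5)
bgt again: not taken
sll $t4, $t6, 2 → $t4=10<<2=40
halt.

40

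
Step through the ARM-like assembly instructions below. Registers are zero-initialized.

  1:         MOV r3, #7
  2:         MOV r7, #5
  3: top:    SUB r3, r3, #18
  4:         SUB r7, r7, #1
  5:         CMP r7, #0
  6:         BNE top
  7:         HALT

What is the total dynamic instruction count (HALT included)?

after MOV r3, #7: r3=7
after MOV r7, #5: r7=5
after SUB r3, r3, #18: r3=7-18=-11
after SUB r7, r7, #1: r7=5-1=4
CMP r7, #0  (cmp 4,0)
BNE top: taken
after SUB r3, r3, #18: r3=(-11)-18=-29
after SUB r7, r7, #1: r7=4-1=3
CMP r7, #0  (cmp 3,0)
BNE top: taken
after SUB r3, r3, #18: r3=(-29)-18=-47
after SUB r7, r7, #1: r7=3-1=2
CMP r7, #0  (cmp 2,0)
BNE top: taken
after SUB r3, r3, #18: r3=(-47)-18=-65
after SUB r7, r7, #1: r7=2-1=1
CMP r7, #0  (cmp 1,0)
BNE top: taken
after SUB r3, r3, #18: r3=(-65)-18=-83
after SUB r7, r7, #1: r7=1-1=0
CMP r7, #0  (cmp 0,0)
BNE top: not taken
halt.
Total executed instructions: 23.

23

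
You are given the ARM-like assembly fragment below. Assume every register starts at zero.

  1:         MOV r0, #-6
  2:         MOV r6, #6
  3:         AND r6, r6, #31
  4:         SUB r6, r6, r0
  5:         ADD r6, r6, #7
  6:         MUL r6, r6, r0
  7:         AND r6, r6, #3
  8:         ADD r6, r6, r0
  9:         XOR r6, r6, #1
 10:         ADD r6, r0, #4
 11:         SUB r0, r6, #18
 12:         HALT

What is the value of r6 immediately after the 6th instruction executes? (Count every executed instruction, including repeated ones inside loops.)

after MOV r0, #-6: r0=-6
after MOV r6, #6: r6=6
after AND r6, r6, #31: r6=6&31=6
after SUB r6, r6, r0: r6=6-(-6)=12
after ADD r6, r6, #7: r6=12+7=19
after MUL r6, r6, r0: r6=19*(-6)=-114
After step 6: r6 = -114.

-114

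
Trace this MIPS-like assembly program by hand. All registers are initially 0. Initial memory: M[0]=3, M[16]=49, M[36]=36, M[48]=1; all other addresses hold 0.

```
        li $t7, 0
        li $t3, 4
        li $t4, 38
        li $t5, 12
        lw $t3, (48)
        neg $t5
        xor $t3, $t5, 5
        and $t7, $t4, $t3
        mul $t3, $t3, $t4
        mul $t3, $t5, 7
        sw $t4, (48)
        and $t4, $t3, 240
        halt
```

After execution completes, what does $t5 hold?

li $t7, 0 → $t7=0
li $t3, 4 → $t3=4
li $t4, 38 → $t4=38
li $t5, 12 → $t5=12
lw $t3, (48) → $t3=M[48]=1
neg $t5 → $t5=-(12)=-12
xor $t3, $t5, 5 → $t3=(-12)^5=-15
and $t7, $t4, $t3 → $t7=38&(-15)=32
mul $t3, $t3, $t4 → $t3=(-15)*38=-570
mul $t3, $t5, 7 → $t3=(-12)*7=-84
sw $t4, (48) → M[48]=38
and $t4, $t3, 240 → $t4=(-84)&240=160
halt.

-12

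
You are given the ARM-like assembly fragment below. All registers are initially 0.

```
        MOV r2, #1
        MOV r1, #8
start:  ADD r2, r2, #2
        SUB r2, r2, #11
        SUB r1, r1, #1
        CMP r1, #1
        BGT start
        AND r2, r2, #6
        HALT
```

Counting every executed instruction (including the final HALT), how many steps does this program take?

39

r2=1
r1=8
r2=1+2=3
r2=3-11=-8
r1=8-1=7
CMP r1, #1  (cmp 7,1)
BGT start: taken
r2=(-8)+2=-6
r2=(-6)-11=-17
r1=7-1=6
CMP r1, #1  (cmp 6,1)
BGT start: taken
r2=(-17)+2=-15
r2=(-15)-11=-26
r1=6-1=5
CMP r1, #1  (cmp 5,1)
BGT start: taken
r2=(-26)+2=-24
r2=(-24)-11=-35
r1=5-1=4
CMP r1, #1  (cmp 4,1)
BGT start: taken
r2=(-35)+2=-33
r2=(-33)-11=-44
r1=4-1=3
CMP r1, #1  (cmp 3,1)
BGT start: taken
r2=(-44)+2=-42
r2=(-42)-11=-53
r1=3-1=2
CMP r1, #1  (cmp 2,1)
BGT start: taken
r2=(-53)+2=-51
r2=(-51)-11=-62
r1=2-1=1
CMP r1, #1  (cmp 1,1)
BGT start: not taken
r2=(-62)&6=2
halt.
Total executed instructions: 39.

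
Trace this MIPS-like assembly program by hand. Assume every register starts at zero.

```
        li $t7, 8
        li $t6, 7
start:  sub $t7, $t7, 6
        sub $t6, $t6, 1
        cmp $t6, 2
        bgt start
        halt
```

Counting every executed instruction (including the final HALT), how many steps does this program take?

$t7=8
$t6=7
$t7=8-6=2
$t6=7-1=6
cmp $t6, 2  (cmp 6,2)
bgt start: taken
$t7=2-6=-4
$t6=6-1=5
cmp $t6, 2  (cmp 5,2)
bgt start: taken
$t7=(-4)-6=-10
$t6=5-1=4
cmp $t6, 2  (cmp 4,2)
bgt start: taken
$t7=(-10)-6=-16
$t6=4-1=3
cmp $t6, 2  (cmp 3,2)
bgt start: taken
$t7=(-16)-6=-22
$t6=3-1=2
cmp $t6, 2  (cmp 2,2)
bgt start: not taken
halt.
Total executed instructions: 23.

23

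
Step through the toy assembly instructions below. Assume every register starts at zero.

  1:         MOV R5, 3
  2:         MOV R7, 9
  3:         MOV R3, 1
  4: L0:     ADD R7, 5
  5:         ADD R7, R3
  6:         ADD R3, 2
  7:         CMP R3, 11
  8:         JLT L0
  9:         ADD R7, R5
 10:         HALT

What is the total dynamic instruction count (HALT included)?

30

R5=3
R7=9
R3=1
R7=9+5=14
R7=14+1=15
R3=1+2=3
CMP R3, 11  (cmp 3,11)
JLT L0: taken
R7=15+5=20
R7=20+3=23
R3=3+2=5
CMP R3, 11  (cmp 5,11)
JLT L0: taken
R7=23+5=28
R7=28+5=33
R3=5+2=7
CMP R3, 11  (cmp 7,11)
JLT L0: taken
R7=33+5=38
R7=38+7=45
R3=7+2=9
CMP R3, 11  (cmp 9,11)
JLT L0: taken
R7=45+5=50
R7=50+9=59
R3=9+2=11
CMP R3, 11  (cmp 11,11)
JLT L0: not taken
R7=59+3=62
halt.
Total executed instructions: 30.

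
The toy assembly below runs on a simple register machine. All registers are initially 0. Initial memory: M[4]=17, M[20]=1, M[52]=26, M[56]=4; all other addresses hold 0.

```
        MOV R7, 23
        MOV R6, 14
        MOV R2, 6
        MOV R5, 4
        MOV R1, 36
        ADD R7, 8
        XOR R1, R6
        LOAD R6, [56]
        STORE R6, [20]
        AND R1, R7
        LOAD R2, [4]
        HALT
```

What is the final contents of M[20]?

after MOV R7, 23: R7=23
after MOV R6, 14: R6=14
after MOV R2, 6: R2=6
after MOV R5, 4: R5=4
after MOV R1, 36: R1=36
after ADD R7, 8: R7=23+8=31
after XOR R1, R6: R1=36^14=42
after LOAD R6, [56]: R6=M[56]=4
STORE R6, [20] → M[20]=4
after AND R1, R7: R1=42&31=10
after LOAD R2, [4]: R2=M[4]=17
halt.

4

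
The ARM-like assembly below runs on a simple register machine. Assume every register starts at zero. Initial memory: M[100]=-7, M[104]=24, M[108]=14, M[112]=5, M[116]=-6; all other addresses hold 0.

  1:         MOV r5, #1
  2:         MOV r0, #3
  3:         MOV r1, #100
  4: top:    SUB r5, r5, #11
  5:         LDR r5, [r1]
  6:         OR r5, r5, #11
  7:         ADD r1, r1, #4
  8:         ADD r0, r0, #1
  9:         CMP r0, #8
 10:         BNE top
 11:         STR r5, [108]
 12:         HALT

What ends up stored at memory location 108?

MOV r5, #1 → r5=1
MOV r0, #3 → r0=3
MOV r1, #100 → r1=100
SUB r5, r5, #11 → r5=1-11=-10
LDR r5, [r1] → r5=M[100]=-7
OR r5, r5, #11 → r5=(-7)|11=-5
ADD r1, r1, #4 → r1=100+4=104
ADD r0, r0, #1 → r0=3+1=4
CMP r0, #8  (cmp 4,8)
BNE top: taken
SUB r5, r5, #11 → r5=(-5)-11=-16
LDR r5, [r1] → r5=M[104]=24
OR r5, r5, #11 → r5=24|11=27
ADD r1, r1, #4 → r1=104+4=108
ADD r0, r0, #1 → r0=4+1=5
CMP r0, #8  (cmp 5,8)
BNE top: taken
SUB r5, r5, #11 → r5=27-11=16
LDR r5, [r1] → r5=M[108]=14
OR r5, r5, #11 → r5=14|11=15
ADD r1, r1, #4 → r1=108+4=112
ADD r0, r0, #1 → r0=5+1=6
CMP r0, #8  (cmp 6,8)
BNE top: taken
SUB r5, r5, #11 → r5=15-11=4
LDR r5, [r1] → r5=M[112]=5
OR r5, r5, #11 → r5=5|11=15
ADD r1, r1, #4 → r1=112+4=116
ADD r0, r0, #1 → r0=6+1=7
CMP r0, #8  (cmp 7,8)
BNE top: taken
SUB r5, r5, #11 → r5=15-11=4
LDR r5, [r1] → r5=M[116]=-6
OR r5, r5, #11 → r5=(-6)|11=-5
ADD r1, r1, #4 → r1=116+4=120
ADD r0, r0, #1 → r0=7+1=8
CMP r0, #8  (cmp 8,8)
BNE top: not taken
STR r5, [108] → M[108]=-5
halt.

-5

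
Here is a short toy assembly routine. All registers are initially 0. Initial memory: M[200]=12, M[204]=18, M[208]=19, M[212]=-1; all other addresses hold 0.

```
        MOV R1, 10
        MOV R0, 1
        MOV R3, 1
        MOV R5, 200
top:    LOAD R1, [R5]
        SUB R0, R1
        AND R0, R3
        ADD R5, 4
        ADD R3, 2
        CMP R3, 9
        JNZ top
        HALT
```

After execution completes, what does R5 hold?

MOV R1, 10 → R1=10
MOV R0, 1 → R0=1
MOV R3, 1 → R3=1
MOV R5, 200 → R5=200
LOAD R1, [R5] → R1=M[200]=12
SUB R0, R1 → R0=1-12=-11
AND R0, R3 → R0=(-11)&1=1
ADD R5, 4 → R5=200+4=204
ADD R3, 2 → R3=1+2=3
CMP R3, 9  (cmp 3,9)
JNZ top: taken
LOAD R1, [R5] → R1=M[204]=18
SUB R0, R1 → R0=1-18=-17
AND R0, R3 → R0=(-17)&3=3
ADD R5, 4 → R5=204+4=208
ADD R3, 2 → R3=3+2=5
CMP R3, 9  (cmp 5,9)
JNZ top: taken
LOAD R1, [R5] → R1=M[208]=19
SUB R0, R1 → R0=3-19=-16
AND R0, R3 → R0=(-16)&5=0
ADD R5, 4 → R5=208+4=212
ADD R3, 2 → R3=5+2=7
CMP R3, 9  (cmp 7,9)
JNZ top: taken
LOAD R1, [R5] → R1=M[212]=-1
SUB R0, R1 → R0=0-(-1)=1
AND R0, R3 → R0=1&7=1
ADD R5, 4 → R5=212+4=216
ADD R3, 2 → R3=7+2=9
CMP R3, 9  (cmp 9,9)
JNZ top: not taken
halt.

216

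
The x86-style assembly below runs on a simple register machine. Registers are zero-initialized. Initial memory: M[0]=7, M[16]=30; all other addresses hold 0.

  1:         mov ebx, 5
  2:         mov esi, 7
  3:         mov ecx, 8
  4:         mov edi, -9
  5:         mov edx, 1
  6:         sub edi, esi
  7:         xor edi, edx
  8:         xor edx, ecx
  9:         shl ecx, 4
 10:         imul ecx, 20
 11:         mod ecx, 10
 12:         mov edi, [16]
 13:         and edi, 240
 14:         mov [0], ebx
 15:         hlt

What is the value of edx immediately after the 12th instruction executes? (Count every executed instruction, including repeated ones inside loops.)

ebx=5
esi=7
ecx=8
edi=-9
edx=1
edi=(-9)-7=-16
edi=(-16)^1=-15
edx=1^8=9
ecx=8<<4=128
ecx=128*20=2560
ecx=2560%10=0
edi=M[16]=30
After step 12: edx = 9.

9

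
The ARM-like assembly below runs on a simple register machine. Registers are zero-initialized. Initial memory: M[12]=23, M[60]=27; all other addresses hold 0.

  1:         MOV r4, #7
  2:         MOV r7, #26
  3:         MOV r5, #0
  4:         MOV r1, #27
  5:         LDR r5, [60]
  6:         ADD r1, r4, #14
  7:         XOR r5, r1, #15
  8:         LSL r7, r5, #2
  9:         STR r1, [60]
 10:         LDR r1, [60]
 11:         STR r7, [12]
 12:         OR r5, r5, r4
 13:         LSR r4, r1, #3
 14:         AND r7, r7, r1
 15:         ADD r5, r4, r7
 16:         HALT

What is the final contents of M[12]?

104

r4=7
r7=26
r5=0
r1=27
r5=M[60]=27
r1=7+14=21
r5=21^15=26
r7=26<<2=104
STR r1, [60] → M[60]=21
r1=M[60]=21
STR r7, [12] → M[12]=104
r5=26|7=31
r4=21>>3=2
r7=104&21=0
r5=2+0=2
halt.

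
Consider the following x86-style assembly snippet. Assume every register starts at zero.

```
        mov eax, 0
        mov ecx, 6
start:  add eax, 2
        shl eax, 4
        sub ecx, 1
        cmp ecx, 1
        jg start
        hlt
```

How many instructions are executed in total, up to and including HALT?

eax=0
ecx=6
eax=0+2=2
eax=2<<4=32
ecx=6-1=5
cmp ecx, 1  (cmp 5,1)
jg start: taken
eax=32+2=34
eax=34<<4=544
ecx=5-1=4
cmp ecx, 1  (cmp 4,1)
jg start: taken
eax=544+2=546
eax=546<<4=8736
ecx=4-1=3
cmp ecx, 1  (cmp 3,1)
jg start: taken
eax=8736+2=8738
eax=8738<<4=139808
ecx=3-1=2
cmp ecx, 1  (cmp 2,1)
jg start: taken
eax=139808+2=139810
eax=139810<<4=2236960
ecx=2-1=1
cmp ecx, 1  (cmp 1,1)
jg start: not taken
halt.
Total executed instructions: 28.

28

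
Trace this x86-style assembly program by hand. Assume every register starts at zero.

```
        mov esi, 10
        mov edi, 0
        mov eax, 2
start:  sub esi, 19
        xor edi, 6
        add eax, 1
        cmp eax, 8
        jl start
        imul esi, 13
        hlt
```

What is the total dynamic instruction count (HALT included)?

35

mov esi, 10 → esi=10
mov edi, 0 → edi=0
mov eax, 2 → eax=2
sub esi, 19 → esi=10-19=-9
xor edi, 6 → edi=0^6=6
add eax, 1 → eax=2+1=3
cmp eax, 8  (cmp 3,8)
jl start: taken
sub esi, 19 → esi=(-9)-19=-28
xor edi, 6 → edi=6^6=0
add eax, 1 → eax=3+1=4
cmp eax, 8  (cmp 4,8)
jl start: taken
sub esi, 19 → esi=(-28)-19=-47
xor edi, 6 → edi=0^6=6
add eax, 1 → eax=4+1=5
cmp eax, 8  (cmp 5,8)
jl start: taken
sub esi, 19 → esi=(-47)-19=-66
xor edi, 6 → edi=6^6=0
add eax, 1 → eax=5+1=6
cmp eax, 8  (cmp 6,8)
jl start: taken
sub esi, 19 → esi=(-66)-19=-85
xor edi, 6 → edi=0^6=6
add eax, 1 → eax=6+1=7
cmp eax, 8  (cmp 7,8)
jl start: taken
sub esi, 19 → esi=(-85)-19=-104
xor edi, 6 → edi=6^6=0
add eax, 1 → eax=7+1=8
cmp eax, 8  (cmp 8,8)
jl start: not taken
imul esi, 13 → esi=(-104)*13=-1352
halt.
Total executed instructions: 35.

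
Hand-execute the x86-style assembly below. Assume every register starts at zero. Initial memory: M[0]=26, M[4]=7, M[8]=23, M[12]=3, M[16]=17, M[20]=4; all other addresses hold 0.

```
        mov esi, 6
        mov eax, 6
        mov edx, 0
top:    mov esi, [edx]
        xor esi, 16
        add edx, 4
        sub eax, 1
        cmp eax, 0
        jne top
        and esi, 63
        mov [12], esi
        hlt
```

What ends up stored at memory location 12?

after mov esi, 6: esi=6
after mov eax, 6: eax=6
after mov edx, 0: edx=0
after mov esi, [edx]: esi=M[0]=26
after xor esi, 16: esi=26^16=10
after add edx, 4: edx=0+4=4
after sub eax, 1: eax=6-1=5
cmp eax, 0  (cmp 5,0)
jne top: taken
after mov esi, [edx]: esi=M[4]=7
after xor esi, 16: esi=7^16=23
after add edx, 4: edx=4+4=8
after sub eax, 1: eax=5-1=4
cmp eax, 0  (cmp 4,0)
jne top: taken
after mov esi, [edx]: esi=M[8]=23
after xor esi, 16: esi=23^16=7
after add edx, 4: edx=8+4=12
after sub eax, 1: eax=4-1=3
cmp eax, 0  (cmp 3,0)
jne top: taken
after mov esi, [edx]: esi=M[12]=3
after xor esi, 16: esi=3^16=19
after add edx, 4: edx=12+4=16
after sub eax, 1: eax=3-1=2
cmp eax, 0  (cmp 2,0)
jne top: taken
after mov esi, [edx]: esi=M[16]=17
after xor esi, 16: esi=17^16=1
after add edx, 4: edx=16+4=20
after sub eax, 1: eax=2-1=1
cmp eax, 0  (cmp 1,0)
jne top: taken
after mov esi, [edx]: esi=M[20]=4
after xor esi, 16: esi=4^16=20
after add edx, 4: edx=20+4=24
after sub eax, 1: eax=1-1=0
cmp eax, 0  (cmp 0,0)
jne top: not taken
after and esi, 63: esi=20&63=20
mov [12], esi → M[12]=20
halt.

20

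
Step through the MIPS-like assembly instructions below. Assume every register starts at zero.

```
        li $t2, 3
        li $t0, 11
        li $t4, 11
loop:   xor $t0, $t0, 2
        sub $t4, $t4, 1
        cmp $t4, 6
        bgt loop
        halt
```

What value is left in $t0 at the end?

$t2=3
$t0=11
$t4=11
$t0=11^2=9
$t4=11-1=10
cmp $t4, 6  (cmp 10,6)
bgt loop: taken
$t0=9^2=11
$t4=10-1=9
cmp $t4, 6  (cmp 9,6)
bgt loop: taken
$t0=11^2=9
$t4=9-1=8
cmp $t4, 6  (cmp 8,6)
bgt loop: taken
$t0=9^2=11
$t4=8-1=7
cmp $t4, 6  (cmp 7,6)
bgt loop: taken
$t0=11^2=9
$t4=7-1=6
cmp $t4, 6  (cmp 6,6)
bgt loop: not taken
halt.

9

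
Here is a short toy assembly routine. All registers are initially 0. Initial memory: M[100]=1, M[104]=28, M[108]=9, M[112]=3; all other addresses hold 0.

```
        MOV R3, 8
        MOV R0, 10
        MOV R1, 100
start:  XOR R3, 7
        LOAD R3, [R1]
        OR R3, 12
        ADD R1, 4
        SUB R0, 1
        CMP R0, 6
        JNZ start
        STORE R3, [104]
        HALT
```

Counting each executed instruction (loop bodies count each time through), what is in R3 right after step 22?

after MOV R3, 8: R3=8
after MOV R0, 10: R0=10
after MOV R1, 100: R1=100
after XOR R3, 7: R3=8^7=15
after LOAD R3, [R1]: R3=M[100]=1
after OR R3, 12: R3=1|12=13
after ADD R1, 4: R1=100+4=104
after SUB R0, 1: R0=10-1=9
CMP R0, 6  (cmp 9,6)
JNZ start: taken
after XOR R3, 7: R3=13^7=10
after LOAD R3, [R1]: R3=M[104]=28
after OR R3, 12: R3=28|12=28
after ADD R1, 4: R1=104+4=108
after SUB R0, 1: R0=9-1=8
CMP R0, 6  (cmp 8,6)
JNZ start: taken
after XOR R3, 7: R3=28^7=27
after LOAD R3, [R1]: R3=M[108]=9
after OR R3, 12: R3=9|12=13
after ADD R1, 4: R1=108+4=112
after SUB R0, 1: R0=8-1=7
After step 22: R3 = 13.

13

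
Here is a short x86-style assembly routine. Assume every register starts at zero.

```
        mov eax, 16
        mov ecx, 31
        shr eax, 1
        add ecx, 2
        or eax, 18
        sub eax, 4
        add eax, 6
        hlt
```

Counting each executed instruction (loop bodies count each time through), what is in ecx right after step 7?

33

mov eax, 16 → eax=16
mov ecx, 31 → ecx=31
shr eax, 1 → eax=16>>1=8
add ecx, 2 → ecx=31+2=33
or eax, 18 → eax=8|18=26
sub eax, 4 → eax=26-4=22
add eax, 6 → eax=22+6=28
After step 7: ecx = 33.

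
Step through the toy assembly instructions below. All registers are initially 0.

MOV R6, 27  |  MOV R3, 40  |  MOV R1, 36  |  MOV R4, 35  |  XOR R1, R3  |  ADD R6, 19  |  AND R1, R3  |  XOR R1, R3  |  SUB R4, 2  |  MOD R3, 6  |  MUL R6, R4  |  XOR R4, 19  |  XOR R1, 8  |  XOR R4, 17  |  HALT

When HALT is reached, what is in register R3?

R6=27
R3=40
R1=36
R4=35
R1=36^40=12
R6=27+19=46
R1=12&40=8
R1=8^40=32
R4=35-2=33
R3=40%6=4
R6=46*33=1518
R4=33^19=50
R1=32^8=40
R4=50^17=35
halt.

4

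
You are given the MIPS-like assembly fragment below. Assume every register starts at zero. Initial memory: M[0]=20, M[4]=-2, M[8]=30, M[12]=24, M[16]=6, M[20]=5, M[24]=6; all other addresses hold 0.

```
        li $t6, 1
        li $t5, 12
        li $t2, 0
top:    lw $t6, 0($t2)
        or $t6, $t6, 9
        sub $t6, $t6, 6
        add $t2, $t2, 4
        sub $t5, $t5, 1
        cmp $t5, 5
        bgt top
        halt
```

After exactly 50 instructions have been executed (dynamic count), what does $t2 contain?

after li $t6, 1: $t6=1
after li $t5, 12: $t5=12
after li $t2, 0: $t2=0
after lw $t6, 0($t2): $t6=M[0]=20
after or $t6, $t6, 9: $t6=20|9=29
after sub $t6, $t6, 6: $t6=29-6=23
after add $t2, $t2, 4: $t2=0+4=4
after sub $t5, $t5, 1: $t5=12-1=11
cmp $t5, 5  (cmp 11,5)
bgt top: taken
after lw $t6, 0($t2): $t6=M[4]=-2
after or $t6, $t6, 9: $t6=(-2)|9=-1
after sub $t6, $t6, 6: $t6=(-1)-6=-7
after add $t2, $t2, 4: $t2=4+4=8
after sub $t5, $t5, 1: $t5=11-1=10
cmp $t5, 5  (cmp 10,5)
bgt top: taken
after lw $t6, 0($t2): $t6=M[8]=30
after or $t6, $t6, 9: $t6=30|9=31
after sub $t6, $t6, 6: $t6=31-6=25
after add $t2, $t2, 4: $t2=8+4=12
after sub $t5, $t5, 1: $t5=10-1=9
cmp $t5, 5  (cmp 9,5)
bgt top: taken
after lw $t6, 0($t2): $t6=M[12]=24
after or $t6, $t6, 9: $t6=24|9=25
after sub $t6, $t6, 6: $t6=25-6=19
after add $t2, $t2, 4: $t2=12+4=16
after sub $t5, $t5, 1: $t5=9-1=8
cmp $t5, 5  (cmp 8,5)
bgt top: taken
after lw $t6, 0($t2): $t6=M[16]=6
after or $t6, $t6, 9: $t6=6|9=15
after sub $t6, $t6, 6: $t6=15-6=9
after add $t2, $t2, 4: $t2=16+4=20
after sub $t5, $t5, 1: $t5=8-1=7
cmp $t5, 5  (cmp 7,5)
bgt top: taken
after lw $t6, 0($t2): $t6=M[20]=5
after or $t6, $t6, 9: $t6=5|9=13
after sub $t6, $t6, 6: $t6=13-6=7
after add $t2, $t2, 4: $t2=20+4=24
after sub $t5, $t5, 1: $t5=7-1=6
cmp $t5, 5  (cmp 6,5)
bgt top: taken
after lw $t6, 0($t2): $t6=M[24]=6
after or $t6, $t6, 9: $t6=6|9=15
after sub $t6, $t6, 6: $t6=15-6=9
after add $t2, $t2, 4: $t2=24+4=28
after sub $t5, $t5, 1: $t5=6-1=5
After step 50: $t2 = 28.

28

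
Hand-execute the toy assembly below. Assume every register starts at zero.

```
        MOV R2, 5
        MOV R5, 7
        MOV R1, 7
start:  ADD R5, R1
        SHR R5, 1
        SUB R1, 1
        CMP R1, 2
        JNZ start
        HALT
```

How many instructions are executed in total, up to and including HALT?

29

R2=5
R5=7
R1=7
R5=7+7=14
R5=14>>1=7
R1=7-1=6
CMP R1, 2  (cmp 6,2)
JNZ start: taken
R5=7+6=13
R5=13>>1=6
R1=6-1=5
CMP R1, 2  (cmp 5,2)
JNZ start: taken
R5=6+5=11
R5=11>>1=5
R1=5-1=4
CMP R1, 2  (cmp 4,2)
JNZ start: taken
R5=5+4=9
R5=9>>1=4
R1=4-1=3
CMP R1, 2  (cmp 3,2)
JNZ start: taken
R5=4+3=7
R5=7>>1=3
R1=3-1=2
CMP R1, 2  (cmp 2,2)
JNZ start: not taken
halt.
Total executed instructions: 29.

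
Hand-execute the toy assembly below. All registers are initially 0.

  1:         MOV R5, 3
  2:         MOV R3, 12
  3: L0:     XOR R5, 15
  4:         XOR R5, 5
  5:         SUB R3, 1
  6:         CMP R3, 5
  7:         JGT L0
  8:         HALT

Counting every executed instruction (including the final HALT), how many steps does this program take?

MOV R5, 3 → R5=3
MOV R3, 12 → R3=12
XOR R5, 15 → R5=3^15=12
XOR R5, 5 → R5=12^5=9
SUB R3, 1 → R3=12-1=11
CMP R3, 5  (cmp 11,5)
JGT L0: taken
XOR R5, 15 → R5=9^15=6
XOR R5, 5 → R5=6^5=3
SUB R3, 1 → R3=11-1=10
CMP R3, 5  (cmp 10,5)
JGT L0: taken
XOR R5, 15 → R5=3^15=12
XOR R5, 5 → R5=12^5=9
SUB R3, 1 → R3=10-1=9
CMP R3, 5  (cmp 9,5)
JGT L0: taken
XOR R5, 15 → R5=9^15=6
XOR R5, 5 → R5=6^5=3
SUB R3, 1 → R3=9-1=8
CMP R3, 5  (cmp 8,5)
JGT L0: taken
XOR R5, 15 → R5=3^15=12
XOR R5, 5 → R5=12^5=9
SUB R3, 1 → R3=8-1=7
CMP R3, 5  (cmp 7,5)
JGT L0: taken
XOR R5, 15 → R5=9^15=6
XOR R5, 5 → R5=6^5=3
SUB R3, 1 → R3=7-1=6
CMP R3, 5  (cmp 6,5)
JGT L0: taken
XOR R5, 15 → R5=3^15=12
XOR R5, 5 → R5=12^5=9
SUB R3, 1 → R3=6-1=5
CMP R3, 5  (cmp 5,5)
JGT L0: not taken
halt.
Total executed instructions: 38.

38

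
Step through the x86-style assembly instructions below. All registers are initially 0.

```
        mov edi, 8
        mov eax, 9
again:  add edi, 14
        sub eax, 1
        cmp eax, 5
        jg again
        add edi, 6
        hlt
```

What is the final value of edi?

after mov edi, 8: edi=8
after mov eax, 9: eax=9
after add edi, 14: edi=8+14=22
after sub eax, 1: eax=9-1=8
cmp eax, 5  (cmp 8,5)
jg again: taken
after add edi, 14: edi=22+14=36
after sub eax, 1: eax=8-1=7
cmp eax, 5  (cmp 7,5)
jg again: taken
after add edi, 14: edi=36+14=50
after sub eax, 1: eax=7-1=6
cmp eax, 5  (cmp 6,5)
jg again: taken
after add edi, 14: edi=50+14=64
after sub eax, 1: eax=6-1=5
cmp eax, 5  (cmp 5,5)
jg again: not taken
after add edi, 6: edi=64+6=70
halt.

70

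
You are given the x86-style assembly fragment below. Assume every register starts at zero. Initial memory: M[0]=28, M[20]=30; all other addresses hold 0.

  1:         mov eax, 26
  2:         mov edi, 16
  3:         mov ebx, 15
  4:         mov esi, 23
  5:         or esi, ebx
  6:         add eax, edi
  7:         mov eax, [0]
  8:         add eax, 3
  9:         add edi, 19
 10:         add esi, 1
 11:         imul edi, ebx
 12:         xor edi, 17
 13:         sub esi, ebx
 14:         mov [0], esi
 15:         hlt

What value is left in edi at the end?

540

after mov eax, 26: eax=26
after mov edi, 16: edi=16
after mov ebx, 15: ebx=15
after mov esi, 23: esi=23
after or esi, ebx: esi=23|15=31
after add eax, edi: eax=26+16=42
after mov eax, [0]: eax=M[0]=28
after add eax, 3: eax=28+3=31
after add edi, 19: edi=16+19=35
after add esi, 1: esi=31+1=32
after imul edi, ebx: edi=35*15=525
after xor edi, 17: edi=525^17=540
after sub esi, ebx: esi=32-15=17
mov [0], esi → M[0]=17
halt.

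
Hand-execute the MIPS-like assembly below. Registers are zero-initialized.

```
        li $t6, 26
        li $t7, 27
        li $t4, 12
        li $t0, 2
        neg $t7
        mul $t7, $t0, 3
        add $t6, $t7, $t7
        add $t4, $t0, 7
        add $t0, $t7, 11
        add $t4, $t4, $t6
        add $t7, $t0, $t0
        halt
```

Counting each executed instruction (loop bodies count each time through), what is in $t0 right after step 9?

17

li $t6, 26 → $t6=26
li $t7, 27 → $t7=27
li $t4, 12 → $t4=12
li $t0, 2 → $t0=2
neg $t7 → $t7=-(27)=-27
mul $t7, $t0, 3 → $t7=2*3=6
add $t6, $t7, $t7 → $t6=6+6=12
add $t4, $t0, 7 → $t4=2+7=9
add $t0, $t7, 11 → $t0=6+11=17
After step 9: $t0 = 17.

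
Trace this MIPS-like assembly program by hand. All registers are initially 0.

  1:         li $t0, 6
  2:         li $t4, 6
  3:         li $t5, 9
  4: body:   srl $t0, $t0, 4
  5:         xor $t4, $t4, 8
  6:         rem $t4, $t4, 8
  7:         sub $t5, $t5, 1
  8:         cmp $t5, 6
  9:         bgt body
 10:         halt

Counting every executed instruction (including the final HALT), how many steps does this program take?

22

after li $t0, 6: $t0=6
after li $t4, 6: $t4=6
after li $t5, 9: $t5=9
after srl $t0, $t0, 4: $t0=6>>4=0
after xor $t4, $t4, 8: $t4=6^8=14
after rem $t4, $t4, 8: $t4=14%8=6
after sub $t5, $t5, 1: $t5=9-1=8
cmp $t5, 6  (cmp 8,6)
bgt body: taken
after srl $t0, $t0, 4: $t0=0>>4=0
after xor $t4, $t4, 8: $t4=6^8=14
after rem $t4, $t4, 8: $t4=14%8=6
after sub $t5, $t5, 1: $t5=8-1=7
cmp $t5, 6  (cmp 7,6)
bgt body: taken
after srl $t0, $t0, 4: $t0=0>>4=0
after xor $t4, $t4, 8: $t4=6^8=14
after rem $t4, $t4, 8: $t4=14%8=6
after sub $t5, $t5, 1: $t5=7-1=6
cmp $t5, 6  (cmp 6,6)
bgt body: not taken
halt.
Total executed instructions: 22.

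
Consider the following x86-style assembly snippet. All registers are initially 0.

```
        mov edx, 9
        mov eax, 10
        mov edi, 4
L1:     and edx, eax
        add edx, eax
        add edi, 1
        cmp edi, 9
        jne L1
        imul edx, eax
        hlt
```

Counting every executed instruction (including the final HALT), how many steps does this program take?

edx=9
eax=10
edi=4
edx=9&10=8
edx=8+10=18
edi=4+1=5
cmp edi, 9  (cmp 5,9)
jne L1: taken
edx=18&10=2
edx=2+10=12
edi=5+1=6
cmp edi, 9  (cmp 6,9)
jne L1: taken
edx=12&10=8
edx=8+10=18
edi=6+1=7
cmp edi, 9  (cmp 7,9)
jne L1: taken
edx=18&10=2
edx=2+10=12
edi=7+1=8
cmp edi, 9  (cmp 8,9)
jne L1: taken
edx=12&10=8
edx=8+10=18
edi=8+1=9
cmp edi, 9  (cmp 9,9)
jne L1: not taken
edx=18*10=180
halt.
Total executed instructions: 30.

30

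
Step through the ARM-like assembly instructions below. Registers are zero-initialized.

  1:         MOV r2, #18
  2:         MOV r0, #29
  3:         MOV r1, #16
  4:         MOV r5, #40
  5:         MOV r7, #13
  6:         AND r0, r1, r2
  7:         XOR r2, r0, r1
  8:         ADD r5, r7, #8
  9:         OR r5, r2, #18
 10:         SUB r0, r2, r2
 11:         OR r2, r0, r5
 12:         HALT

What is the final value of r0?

MOV r2, #18 → r2=18
MOV r0, #29 → r0=29
MOV r1, #16 → r1=16
MOV r5, #40 → r5=40
MOV r7, #13 → r7=13
AND r0, r1, r2 → r0=16&18=16
XOR r2, r0, r1 → r2=16^16=0
ADD r5, r7, #8 → r5=13+8=21
OR r5, r2, #18 → r5=0|18=18
SUB r0, r2, r2 → r0=0-0=0
OR r2, r0, r5 → r2=0|18=18
halt.

0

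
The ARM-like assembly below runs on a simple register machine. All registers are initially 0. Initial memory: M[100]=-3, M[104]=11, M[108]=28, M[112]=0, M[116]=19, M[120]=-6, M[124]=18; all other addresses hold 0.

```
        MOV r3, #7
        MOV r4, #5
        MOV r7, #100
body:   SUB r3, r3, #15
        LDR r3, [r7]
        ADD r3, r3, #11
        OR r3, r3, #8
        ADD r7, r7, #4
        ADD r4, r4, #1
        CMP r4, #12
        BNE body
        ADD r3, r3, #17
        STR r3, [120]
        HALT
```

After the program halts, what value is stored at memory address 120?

r3=7
r4=5
r7=100
r3=7-15=-8
r3=M[100]=-3
r3=(-3)+11=8
r3=8|8=8
r7=100+4=104
r4=5+1=6
CMP r4, #12  (cmp 6,12)
BNE body: taken
r3=8-15=-7
r3=M[104]=11
r3=11+11=22
r3=22|8=30
r7=104+4=108
r4=6+1=7
CMP r4, #12  (cmp 7,12)
BNE body: taken
r3=30-15=15
r3=M[108]=28
r3=28+11=39
r3=39|8=47
r7=108+4=112
r4=7+1=8
CMP r4, #12  (cmp 8,12)
BNE body: taken
r3=47-15=32
r3=M[112]=0
r3=0+11=11
r3=11|8=11
r7=112+4=116
r4=8+1=9
CMP r4, #12  (cmp 9,12)
BNE body: taken
r3=11-15=-4
r3=M[116]=19
r3=19+11=30
r3=30|8=30
r7=116+4=120
r4=9+1=10
CMP r4, #12  (cmp 10,12)
BNE body: taken
r3=30-15=15
r3=M[120]=-6
r3=(-6)+11=5
r3=5|8=13
r7=120+4=124
r4=10+1=11
CMP r4, #12  (cmp 11,12)
BNE body: taken
r3=13-15=-2
r3=M[124]=18
r3=18+11=29
r3=29|8=29
r7=124+4=128
r4=11+1=12
CMP r4, #12  (cmp 12,12)
BNE body: not taken
r3=29+17=46
STR r3, [120] → M[120]=46
halt.

46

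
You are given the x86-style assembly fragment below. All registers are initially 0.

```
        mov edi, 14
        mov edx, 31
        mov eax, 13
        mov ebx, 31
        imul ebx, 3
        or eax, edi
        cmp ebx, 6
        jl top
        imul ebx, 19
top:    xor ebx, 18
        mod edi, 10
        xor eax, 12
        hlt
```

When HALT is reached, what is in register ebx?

1781

mov edi, 14 → edi=14
mov edx, 31 → edx=31
mov eax, 13 → eax=13
mov ebx, 31 → ebx=31
imul ebx, 3 → ebx=31*3=93
or eax, edi → eax=13|14=15
cmp ebx, 6  (cmp 93,6)
jl top: not taken
imul ebx, 19 → ebx=93*19=1767
xor ebx, 18 → ebx=1767^18=1781
mod edi, 10 → edi=14%10=4
xor eax, 12 → eax=15^12=3
halt.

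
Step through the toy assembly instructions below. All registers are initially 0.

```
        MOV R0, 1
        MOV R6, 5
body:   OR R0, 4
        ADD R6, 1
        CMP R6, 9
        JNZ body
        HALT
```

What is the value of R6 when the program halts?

9

R0=1
R6=5
R0=1|4=5
R6=5+1=6
CMP R6, 9  (cmp 6,9)
JNZ body: taken
R0=5|4=5
R6=6+1=7
CMP R6, 9  (cmp 7,9)
JNZ body: taken
R0=5|4=5
R6=7+1=8
CMP R6, 9  (cmp 8,9)
JNZ body: taken
R0=5|4=5
R6=8+1=9
CMP R6, 9  (cmp 9,9)
JNZ body: not taken
halt.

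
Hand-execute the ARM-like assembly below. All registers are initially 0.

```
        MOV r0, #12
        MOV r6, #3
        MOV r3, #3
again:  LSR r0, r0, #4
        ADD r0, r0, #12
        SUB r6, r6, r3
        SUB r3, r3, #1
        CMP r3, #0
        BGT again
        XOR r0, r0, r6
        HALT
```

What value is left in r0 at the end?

r0=12
r6=3
r3=3
r0=12>>4=0
r0=0+12=12
r6=3-3=0
r3=3-1=2
CMP r3, #0  (cmp 2,0)
BGT again: taken
r0=12>>4=0
r0=0+12=12
r6=0-2=-2
r3=2-1=1
CMP r3, #0  (cmp 1,0)
BGT again: taken
r0=12>>4=0
r0=0+12=12
r6=(-2)-1=-3
r3=1-1=0
CMP r3, #0  (cmp 0,0)
BGT again: not taken
r0=12^(-3)=-15
halt.

-15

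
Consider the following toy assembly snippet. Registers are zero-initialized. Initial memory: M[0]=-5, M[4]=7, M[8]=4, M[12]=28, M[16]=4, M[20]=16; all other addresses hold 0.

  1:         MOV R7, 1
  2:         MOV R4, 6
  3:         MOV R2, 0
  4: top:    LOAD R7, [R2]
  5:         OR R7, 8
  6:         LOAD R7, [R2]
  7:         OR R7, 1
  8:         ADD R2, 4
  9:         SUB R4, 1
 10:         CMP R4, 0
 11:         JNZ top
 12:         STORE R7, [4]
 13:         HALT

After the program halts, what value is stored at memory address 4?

17

MOV R7, 1 → R7=1
MOV R4, 6 → R4=6
MOV R2, 0 → R2=0
LOAD R7, [R2] → R7=M[0]=-5
OR R7, 8 → R7=(-5)|8=-5
LOAD R7, [R2] → R7=M[0]=-5
OR R7, 1 → R7=(-5)|1=-5
ADD R2, 4 → R2=0+4=4
SUB R4, 1 → R4=6-1=5
CMP R4, 0  (cmp 5,0)
JNZ top: taken
LOAD R7, [R2] → R7=M[4]=7
OR R7, 8 → R7=7|8=15
LOAD R7, [R2] → R7=M[4]=7
OR R7, 1 → R7=7|1=7
ADD R2, 4 → R2=4+4=8
SUB R4, 1 → R4=5-1=4
CMP R4, 0  (cmp 4,0)
JNZ top: taken
LOAD R7, [R2] → R7=M[8]=4
OR R7, 8 → R7=4|8=12
LOAD R7, [R2] → R7=M[8]=4
OR R7, 1 → R7=4|1=5
ADD R2, 4 → R2=8+4=12
SUB R4, 1 → R4=4-1=3
CMP R4, 0  (cmp 3,0)
JNZ top: taken
LOAD R7, [R2] → R7=M[12]=28
OR R7, 8 → R7=28|8=28
LOAD R7, [R2] → R7=M[12]=28
OR R7, 1 → R7=28|1=29
ADD R2, 4 → R2=12+4=16
SUB R4, 1 → R4=3-1=2
CMP R4, 0  (cmp 2,0)
JNZ top: taken
LOAD R7, [R2] → R7=M[16]=4
OR R7, 8 → R7=4|8=12
LOAD R7, [R2] → R7=M[16]=4
OR R7, 1 → R7=4|1=5
ADD R2, 4 → R2=16+4=20
SUB R4, 1 → R4=2-1=1
CMP R4, 0  (cmp 1,0)
JNZ top: taken
LOAD R7, [R2] → R7=M[20]=16
OR R7, 8 → R7=16|8=24
LOAD R7, [R2] → R7=M[20]=16
OR R7, 1 → R7=16|1=17
ADD R2, 4 → R2=20+4=24
SUB R4, 1 → R4=1-1=0
CMP R4, 0  (cmp 0,0)
JNZ top: not taken
STORE R7, [4] → M[4]=17
halt.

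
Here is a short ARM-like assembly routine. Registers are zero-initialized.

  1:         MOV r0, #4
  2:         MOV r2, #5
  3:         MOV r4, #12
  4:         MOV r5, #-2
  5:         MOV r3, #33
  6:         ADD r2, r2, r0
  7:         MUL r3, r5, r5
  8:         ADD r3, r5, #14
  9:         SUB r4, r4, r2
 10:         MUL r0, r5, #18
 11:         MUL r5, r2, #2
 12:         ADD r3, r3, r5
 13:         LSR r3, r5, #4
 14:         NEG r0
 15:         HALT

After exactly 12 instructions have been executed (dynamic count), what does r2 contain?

9

r0=4
r2=5
r4=12
r5=-2
r3=33
r2=5+4=9
r3=(-2)*(-2)=4
r3=(-2)+14=12
r4=12-9=3
r0=(-2)*18=-36
r5=9*2=18
r3=12+18=30
After step 12: r2 = 9.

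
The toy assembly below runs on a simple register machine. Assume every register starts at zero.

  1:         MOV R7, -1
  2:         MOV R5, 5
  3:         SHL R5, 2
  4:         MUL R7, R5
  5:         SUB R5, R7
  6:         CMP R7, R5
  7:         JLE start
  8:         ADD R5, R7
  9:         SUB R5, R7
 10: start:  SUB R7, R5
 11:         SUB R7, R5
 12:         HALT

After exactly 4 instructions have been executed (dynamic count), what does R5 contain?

MOV R7, -1 → R7=-1
MOV R5, 5 → R5=5
SHL R5, 2 → R5=5<<2=20
MUL R7, R5 → R7=(-1)*20=-20
After step 4: R5 = 20.

20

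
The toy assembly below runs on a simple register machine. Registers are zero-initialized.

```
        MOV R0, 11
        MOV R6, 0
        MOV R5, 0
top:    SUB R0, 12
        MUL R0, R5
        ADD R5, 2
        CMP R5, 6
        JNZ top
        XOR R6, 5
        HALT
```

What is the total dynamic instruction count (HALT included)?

MOV R0, 11 → R0=11
MOV R6, 0 → R6=0
MOV R5, 0 → R5=0
SUB R0, 12 → R0=11-12=-1
MUL R0, R5 → R0=(-1)*0=0
ADD R5, 2 → R5=0+2=2
CMP R5, 6  (cmp 2,6)
JNZ top: taken
SUB R0, 12 → R0=0-12=-12
MUL R0, R5 → R0=(-12)*2=-24
ADD R5, 2 → R5=2+2=4
CMP R5, 6  (cmp 4,6)
JNZ top: taken
SUB R0, 12 → R0=(-24)-12=-36
MUL R0, R5 → R0=(-36)*4=-144
ADD R5, 2 → R5=4+2=6
CMP R5, 6  (cmp 6,6)
JNZ top: not taken
XOR R6, 5 → R6=0^5=5
halt.
Total executed instructions: 20.

20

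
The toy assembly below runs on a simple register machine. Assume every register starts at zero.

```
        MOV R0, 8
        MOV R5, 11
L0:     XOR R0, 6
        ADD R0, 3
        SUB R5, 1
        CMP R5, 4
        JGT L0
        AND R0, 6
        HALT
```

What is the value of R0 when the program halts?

R0=8
R5=11
R0=8^6=14
R0=14+3=17
R5=11-1=10
CMP R5, 4  (cmp 10,4)
JGT L0: taken
R0=17^6=23
R0=23+3=26
R5=10-1=9
CMP R5, 4  (cmp 9,4)
JGT L0: taken
R0=26^6=28
R0=28+3=31
R5=9-1=8
CMP R5, 4  (cmp 8,4)
JGT L0: taken
R0=31^6=25
R0=25+3=28
R5=8-1=7
CMP R5, 4  (cmp 7,4)
JGT L0: taken
R0=28^6=26
R0=26+3=29
R5=7-1=6
CMP R5, 4  (cmp 6,4)
JGT L0: taken
R0=29^6=27
R0=27+3=30
R5=6-1=5
CMP R5, 4  (cmp 5,4)
JGT L0: taken
R0=30^6=24
R0=24+3=27
R5=5-1=4
CMP R5, 4  (cmp 4,4)
JGT L0: not taken
R0=27&6=2
halt.

2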